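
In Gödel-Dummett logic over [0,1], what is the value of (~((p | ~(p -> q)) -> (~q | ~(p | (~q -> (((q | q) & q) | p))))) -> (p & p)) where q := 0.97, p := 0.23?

0.23

(p -> q): 0.23 ≤ 0.97, so result = 1
~(p -> q): Gödel ¬ of 1 = 0 (operand ≠ 0)
(p | ~(p -> q)) = max(0.23, 0) = 0.23
~q: Gödel ¬ of 0.97 = 0 (operand ≠ 0)
~q: Gödel ¬ of 0.97 = 0 (operand ≠ 0)
(q | q) = max(0.97, 0.97) = 0.97
((q | q) & q) = min(0.97, 0.97) = 0.97
(((q | q) & q) | p) = max(0.97, 0.23) = 0.97
(~q -> (((q | q) & q) | p)): 0 ≤ 0.97, so result = 1
(p | (~q -> (((q | q) & q) | p))) = max(0.23, 1) = 1
~(p | (~q -> (((q | q) & q) | p))): Gödel ¬ of 1 = 0 (operand ≠ 0)
(~q | ~(p | (~q -> (((q | q) & q) | p)))) = max(0, 0) = 0
((p | ~(p -> q)) -> (~q | ~(p | (~q -> (((q | q) & q) | p))))): 0.23 > 0, so result = 0
~((p | ~(p -> q)) -> (~q | ~(p | (~q -> (((q | q) & q) | p))))): Gödel ¬ of 0 = 1 (operand is 0)
(p & p) = min(0.23, 0.23) = 0.23
(~((p | ~(p -> q)) -> (~q | ~(p | (~q -> (((q | q) & q) | p))))) -> (p & p)): 1 > 0.23, so result = 0.23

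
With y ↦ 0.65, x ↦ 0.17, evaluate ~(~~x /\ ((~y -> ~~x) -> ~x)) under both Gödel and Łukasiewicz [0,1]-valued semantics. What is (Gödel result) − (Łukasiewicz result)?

0.17

Gödel evaluation:
  ~x: Gödel ¬ of 0.17 = 0 (operand ≠ 0)
  ~~x: Gödel ¬ of 0 = 1 (operand is 0)
  ~y: Gödel ¬ of 0.65 = 0 (operand ≠ 0)
  ~x: Gödel ¬ of 0.17 = 0 (operand ≠ 0)
  ~~x: Gödel ¬ of 0 = 1 (operand is 0)
  (~y -> ~~x): 0 ≤ 1, so result = 1
  ~x: Gödel ¬ of 0.17 = 0 (operand ≠ 0)
  ((~y -> ~~x) -> ~x): 1 > 0, so result = 0
  (~~x /\ ((~y -> ~~x) -> ~x)) = min(1, 0) = 0
  ~(~~x /\ ((~y -> ~~x) -> ~x)): Gödel ¬ of 0 = 1 (operand is 0)
  Gödel value = 1
Łukasiewicz evaluation:
  ~x: Łukasiewicz ¬ gives 1 − 0.17 = 0.83
  ~~x: Łukasiewicz ¬ gives 1 − 0.83 = 0.17
  ~y: Łukasiewicz ¬ gives 1 − 0.65 = 0.35
  ~x: Łukasiewicz ¬ gives 1 − 0.17 = 0.83
  ~~x: Łukasiewicz ¬ gives 1 − 0.83 = 0.17
  (~y -> ~~x): min(1, 1 − 0.35 + 0.17) = 0.82
  ~x: Łukasiewicz ¬ gives 1 − 0.17 = 0.83
  ((~y -> ~~x) -> ~x): min(1, 1 − 0.82 + 0.83) = 1
  (~~x /\ ((~y -> ~~x) -> ~x)) = min(0.17, 1) = 0.17
  ~(~~x /\ ((~y -> ~~x) -> ~x)): Łukasiewicz ¬ gives 1 − 0.17 = 0.83
  Łukasiewicz value = 0.83
Difference: 1 − 0.83 = 0.17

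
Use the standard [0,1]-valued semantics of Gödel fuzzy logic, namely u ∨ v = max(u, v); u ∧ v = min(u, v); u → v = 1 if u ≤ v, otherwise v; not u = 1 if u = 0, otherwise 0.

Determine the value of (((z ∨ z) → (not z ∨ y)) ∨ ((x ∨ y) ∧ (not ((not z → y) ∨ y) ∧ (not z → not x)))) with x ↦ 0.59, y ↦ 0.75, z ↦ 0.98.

0.75

(z ∨ z) = max(0.98, 0.98) = 0.98
not z: Gödel ¬ of 0.98 = 0 (operand ≠ 0)
(not z ∨ y) = max(0, 0.75) = 0.75
((z ∨ z) → (not z ∨ y)): 0.98 > 0.75, so result = 0.75
(x ∨ y) = max(0.59, 0.75) = 0.75
not z: Gödel ¬ of 0.98 = 0 (operand ≠ 0)
(not z → y): 0 ≤ 0.75, so result = 1
((not z → y) ∨ y) = max(1, 0.75) = 1
not ((not z → y) ∨ y): Gödel ¬ of 1 = 0 (operand ≠ 0)
not z: Gödel ¬ of 0.98 = 0 (operand ≠ 0)
not x: Gödel ¬ of 0.59 = 0 (operand ≠ 0)
(not z → not x): 0 ≤ 0, so result = 1
(not ((not z → y) ∨ y) ∧ (not z → not x)) = min(0, 1) = 0
((x ∨ y) ∧ (not ((not z → y) ∨ y) ∧ (not z → not x))) = min(0.75, 0) = 0
(((z ∨ z) → (not z ∨ y)) ∨ ((x ∨ y) ∧ (not ((not z → y) ∨ y) ∧ (not z → not x)))) = max(0.75, 0) = 0.75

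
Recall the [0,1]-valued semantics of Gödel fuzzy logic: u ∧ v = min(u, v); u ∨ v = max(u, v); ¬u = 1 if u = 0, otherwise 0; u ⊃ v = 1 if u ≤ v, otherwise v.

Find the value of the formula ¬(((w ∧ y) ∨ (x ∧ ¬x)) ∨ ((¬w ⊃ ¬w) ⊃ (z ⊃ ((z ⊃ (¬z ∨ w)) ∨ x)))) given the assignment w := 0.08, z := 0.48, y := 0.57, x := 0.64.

(w ∧ y) = min(0.08, 0.57) = 0.08
¬x: Gödel ¬ of 0.64 = 0 (operand ≠ 0)
(x ∧ ¬x) = min(0.64, 0) = 0
((w ∧ y) ∨ (x ∧ ¬x)) = max(0.08, 0) = 0.08
¬w: Gödel ¬ of 0.08 = 0 (operand ≠ 0)
¬w: Gödel ¬ of 0.08 = 0 (operand ≠ 0)
(¬w ⊃ ¬w): 0 ≤ 0, so result = 1
¬z: Gödel ¬ of 0.48 = 0 (operand ≠ 0)
(¬z ∨ w) = max(0, 0.08) = 0.08
(z ⊃ (¬z ∨ w)): 0.48 > 0.08, so result = 0.08
((z ⊃ (¬z ∨ w)) ∨ x) = max(0.08, 0.64) = 0.64
(z ⊃ ((z ⊃ (¬z ∨ w)) ∨ x)): 0.48 ≤ 0.64, so result = 1
((¬w ⊃ ¬w) ⊃ (z ⊃ ((z ⊃ (¬z ∨ w)) ∨ x))): 1 ≤ 1, so result = 1
(((w ∧ y) ∨ (x ∧ ¬x)) ∨ ((¬w ⊃ ¬w) ⊃ (z ⊃ ((z ⊃ (¬z ∨ w)) ∨ x)))) = max(0.08, 1) = 1
¬(((w ∧ y) ∨ (x ∧ ¬x)) ∨ ((¬w ⊃ ¬w) ⊃ (z ⊃ ((z ⊃ (¬z ∨ w)) ∨ x)))): Gödel ¬ of 1 = 0 (operand ≠ 0)

0.00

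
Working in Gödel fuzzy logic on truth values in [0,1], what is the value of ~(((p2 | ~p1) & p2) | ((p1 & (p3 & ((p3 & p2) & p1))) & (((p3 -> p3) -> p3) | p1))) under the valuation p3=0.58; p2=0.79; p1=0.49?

0.00

~p1: Gödel ¬ of 0.49 = 0 (operand ≠ 0)
(p2 | ~p1) = max(0.79, 0) = 0.79
((p2 | ~p1) & p2) = min(0.79, 0.79) = 0.79
(p3 & p2) = min(0.58, 0.79) = 0.58
((p3 & p2) & p1) = min(0.58, 0.49) = 0.49
(p3 & ((p3 & p2) & p1)) = min(0.58, 0.49) = 0.49
(p1 & (p3 & ((p3 & p2) & p1))) = min(0.49, 0.49) = 0.49
(p3 -> p3): 0.58 ≤ 0.58, so result = 1
((p3 -> p3) -> p3): 1 > 0.58, so result = 0.58
(((p3 -> p3) -> p3) | p1) = max(0.58, 0.49) = 0.58
((p1 & (p3 & ((p3 & p2) & p1))) & (((p3 -> p3) -> p3) | p1)) = min(0.49, 0.58) = 0.49
(((p2 | ~p1) & p2) | ((p1 & (p3 & ((p3 & p2) & p1))) & (((p3 -> p3) -> p3) | p1))) = max(0.79, 0.49) = 0.79
~(((p2 | ~p1) & p2) | ((p1 & (p3 & ((p3 & p2) & p1))) & (((p3 -> p3) -> p3) | p1))): Gödel ¬ of 0.79 = 0 (operand ≠ 0)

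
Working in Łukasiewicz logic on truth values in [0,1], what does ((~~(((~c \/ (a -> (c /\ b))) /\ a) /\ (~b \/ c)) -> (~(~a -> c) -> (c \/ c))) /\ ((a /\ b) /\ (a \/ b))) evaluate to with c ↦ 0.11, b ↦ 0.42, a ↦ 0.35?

0.35

~c: Łukasiewicz ¬ gives 1 − 0.11 = 0.89
(c /\ b) = min(0.11, 0.42) = 0.11
(a -> (c /\ b)): min(1, 1 − 0.35 + 0.11) = 0.76
(~c \/ (a -> (c /\ b))) = max(0.89, 0.76) = 0.89
((~c \/ (a -> (c /\ b))) /\ a) = min(0.89, 0.35) = 0.35
~b: Łukasiewicz ¬ gives 1 − 0.42 = 0.58
(~b \/ c) = max(0.58, 0.11) = 0.58
(((~c \/ (a -> (c /\ b))) /\ a) /\ (~b \/ c)) = min(0.35, 0.58) = 0.35
~(((~c \/ (a -> (c /\ b))) /\ a) /\ (~b \/ c)): Łukasiewicz ¬ gives 1 − 0.35 = 0.65
~~(((~c \/ (a -> (c /\ b))) /\ a) /\ (~b \/ c)): Łukasiewicz ¬ gives 1 − 0.65 = 0.35
~a: Łukasiewicz ¬ gives 1 − 0.35 = 0.65
(~a -> c): min(1, 1 − 0.65 + 0.11) = 0.46
~(~a -> c): Łukasiewicz ¬ gives 1 − 0.46 = 0.54
(c \/ c) = max(0.11, 0.11) = 0.11
(~(~a -> c) -> (c \/ c)): min(1, 1 − 0.54 + 0.11) = 0.57
(~~(((~c \/ (a -> (c /\ b))) /\ a) /\ (~b \/ c)) -> (~(~a -> c) -> (c \/ c))): min(1, 1 − 0.35 + 0.57) = 1
(a /\ b) = min(0.35, 0.42) = 0.35
(a \/ b) = max(0.35, 0.42) = 0.42
((a /\ b) /\ (a \/ b)) = min(0.35, 0.42) = 0.35
((~~(((~c \/ (a -> (c /\ b))) /\ a) /\ (~b \/ c)) -> (~(~a -> c) -> (c \/ c))) /\ ((a /\ b) /\ (a \/ b))) = min(1, 0.35) = 0.35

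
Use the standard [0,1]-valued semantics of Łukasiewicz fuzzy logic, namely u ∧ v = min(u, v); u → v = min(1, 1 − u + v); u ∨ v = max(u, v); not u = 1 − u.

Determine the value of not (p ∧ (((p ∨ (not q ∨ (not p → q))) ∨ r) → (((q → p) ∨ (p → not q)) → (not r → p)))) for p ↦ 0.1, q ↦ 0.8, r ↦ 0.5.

0.90

not q: Łukasiewicz ¬ gives 1 − 0.8 = 0.2
not p: Łukasiewicz ¬ gives 1 − 0.1 = 0.9
(not p → q): min(1, 1 − 0.9 + 0.8) = 0.9
(not q ∨ (not p → q)) = max(0.2, 0.9) = 0.9
(p ∨ (not q ∨ (not p → q))) = max(0.1, 0.9) = 0.9
((p ∨ (not q ∨ (not p → q))) ∨ r) = max(0.9, 0.5) = 0.9
(q → p): min(1, 1 − 0.8 + 0.1) = 0.3
not q: Łukasiewicz ¬ gives 1 − 0.8 = 0.2
(p → not q): min(1, 1 − 0.1 + 0.2) = 1
((q → p) ∨ (p → not q)) = max(0.3, 1) = 1
not r: Łukasiewicz ¬ gives 1 − 0.5 = 0.5
(not r → p): min(1, 1 − 0.5 + 0.1) = 0.6
(((q → p) ∨ (p → not q)) → (not r → p)): min(1, 1 − 1 + 0.6) = 0.6
(((p ∨ (not q ∨ (not p → q))) ∨ r) → (((q → p) ∨ (p → not q)) → (not r → p))): min(1, 1 − 0.9 + 0.6) = 0.7
(p ∧ (((p ∨ (not q ∨ (not p → q))) ∨ r) → (((q → p) ∨ (p → not q)) → (not r → p)))) = min(0.1, 0.7) = 0.1
not (p ∧ (((p ∨ (not q ∨ (not p → q))) ∨ r) → (((q → p) ∨ (p → not q)) → (not r → p)))): Łukasiewicz ¬ gives 1 − 0.1 = 0.9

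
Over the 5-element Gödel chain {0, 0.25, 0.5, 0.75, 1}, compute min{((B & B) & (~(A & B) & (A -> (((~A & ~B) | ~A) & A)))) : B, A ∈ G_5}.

The minimum is attained at B = 0, A = 0:
  (B & B) = min(0, 0) = 0
  (A & B) = min(0, 0) = 0
  ~(A & B): Gödel ¬ of 0 = 1 (operand is 0)
  ~A: Gödel ¬ of 0 = 1 (operand is 0)
  ~B: Gödel ¬ of 0 = 1 (operand is 0)
  (~A & ~B) = min(1, 1) = 1
  ~A: Gödel ¬ of 0 = 1 (operand is 0)
  ((~A & ~B) | ~A) = max(1, 1) = 1
  (((~A & ~B) | ~A) & A) = min(1, 0) = 0
  (A -> (((~A & ~B) | ~A) & A)): 0 ≤ 0, so result = 1
  (~(A & B) & (A -> (((~A & ~B) | ~A) & A))) = min(1, 1) = 1
  ((B & B) & (~(A & B) & (A -> (((~A & ~B) | ~A) & A)))) = min(0, 1) = 0
Checking all 25 assignments confirms none give a value below 0.00.

0.00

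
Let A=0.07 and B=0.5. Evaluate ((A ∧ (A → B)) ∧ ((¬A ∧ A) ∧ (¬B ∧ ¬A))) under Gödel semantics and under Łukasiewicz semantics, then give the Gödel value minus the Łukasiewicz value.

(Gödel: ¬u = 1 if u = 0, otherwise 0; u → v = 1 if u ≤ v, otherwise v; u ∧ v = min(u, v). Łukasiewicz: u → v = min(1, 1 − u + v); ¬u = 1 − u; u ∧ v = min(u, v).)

Gödel evaluation:
  (A → B): 0.07 ≤ 0.5, so result = 1
  (A ∧ (A → B)) = min(0.07, 1) = 0.07
  ¬A: Gödel ¬ of 0.07 = 0 (operand ≠ 0)
  (¬A ∧ A) = min(0, 0.07) = 0
  ¬B: Gödel ¬ of 0.5 = 0 (operand ≠ 0)
  ¬A: Gödel ¬ of 0.07 = 0 (operand ≠ 0)
  (¬B ∧ ¬A) = min(0, 0) = 0
  ((¬A ∧ A) ∧ (¬B ∧ ¬A)) = min(0, 0) = 0
  ((A ∧ (A → B)) ∧ ((¬A ∧ A) ∧ (¬B ∧ ¬A))) = min(0.07, 0) = 0
  Gödel value = 0
Łukasiewicz evaluation:
  (A → B): min(1, 1 − 0.07 + 0.5) = 1
  (A ∧ (A → B)) = min(0.07, 1) = 0.07
  ¬A: Łukasiewicz ¬ gives 1 − 0.07 = 0.93
  (¬A ∧ A) = min(0.93, 0.07) = 0.07
  ¬B: Łukasiewicz ¬ gives 1 − 0.5 = 0.5
  ¬A: Łukasiewicz ¬ gives 1 − 0.07 = 0.93
  (¬B ∧ ¬A) = min(0.5, 0.93) = 0.5
  ((¬A ∧ A) ∧ (¬B ∧ ¬A)) = min(0.07, 0.5) = 0.07
  ((A ∧ (A → B)) ∧ ((¬A ∧ A) ∧ (¬B ∧ ¬A))) = min(0.07, 0.07) = 0.07
  Łukasiewicz value = 0.07
Difference: 0 − 0.07 = -0.07

-0.07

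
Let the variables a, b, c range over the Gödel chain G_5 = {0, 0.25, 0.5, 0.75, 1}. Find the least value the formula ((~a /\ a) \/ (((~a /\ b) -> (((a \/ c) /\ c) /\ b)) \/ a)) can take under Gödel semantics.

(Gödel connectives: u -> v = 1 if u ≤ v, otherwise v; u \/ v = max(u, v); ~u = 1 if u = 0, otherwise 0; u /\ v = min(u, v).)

0.00

The minimum is attained at a = 0, b = 0.25, c = 0:
  ~a: Gödel ¬ of 0 = 1 (operand is 0)
  (~a /\ a) = min(1, 0) = 0
  ~a: Gödel ¬ of 0 = 1 (operand is 0)
  (~a /\ b) = min(1, 0.25) = 0.25
  (a \/ c) = max(0, 0) = 0
  ((a \/ c) /\ c) = min(0, 0) = 0
  (((a \/ c) /\ c) /\ b) = min(0, 0.25) = 0
  ((~a /\ b) -> (((a \/ c) /\ c) /\ b)): 0.25 > 0, so result = 0
  (((~a /\ b) -> (((a \/ c) /\ c) /\ b)) \/ a) = max(0, 0) = 0
  ((~a /\ a) \/ (((~a /\ b) -> (((a \/ c) /\ c) /\ b)) \/ a)) = max(0, 0) = 0
Checking all 125 assignments confirms none give a value below 0.00.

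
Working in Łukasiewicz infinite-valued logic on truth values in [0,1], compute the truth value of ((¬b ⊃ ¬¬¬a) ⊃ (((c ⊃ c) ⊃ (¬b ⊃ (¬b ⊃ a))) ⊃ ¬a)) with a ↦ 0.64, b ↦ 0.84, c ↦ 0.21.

¬b: Łukasiewicz ¬ gives 1 − 0.84 = 0.16
¬a: Łukasiewicz ¬ gives 1 − 0.64 = 0.36
¬¬a: Łukasiewicz ¬ gives 1 − 0.36 = 0.64
¬¬¬a: Łukasiewicz ¬ gives 1 − 0.64 = 0.36
(¬b ⊃ ¬¬¬a): min(1, 1 − 0.16 + 0.36) = 1
(c ⊃ c): min(1, 1 − 0.21 + 0.21) = 1
¬b: Łukasiewicz ¬ gives 1 − 0.84 = 0.16
¬b: Łukasiewicz ¬ gives 1 − 0.84 = 0.16
(¬b ⊃ a): min(1, 1 − 0.16 + 0.64) = 1
(¬b ⊃ (¬b ⊃ a)): min(1, 1 − 0.16 + 1) = 1
((c ⊃ c) ⊃ (¬b ⊃ (¬b ⊃ a))): min(1, 1 − 1 + 1) = 1
¬a: Łukasiewicz ¬ gives 1 − 0.64 = 0.36
(((c ⊃ c) ⊃ (¬b ⊃ (¬b ⊃ a))) ⊃ ¬a): min(1, 1 − 1 + 0.36) = 0.36
((¬b ⊃ ¬¬¬a) ⊃ (((c ⊃ c) ⊃ (¬b ⊃ (¬b ⊃ a))) ⊃ ¬a)): min(1, 1 − 1 + 0.36) = 0.36

0.36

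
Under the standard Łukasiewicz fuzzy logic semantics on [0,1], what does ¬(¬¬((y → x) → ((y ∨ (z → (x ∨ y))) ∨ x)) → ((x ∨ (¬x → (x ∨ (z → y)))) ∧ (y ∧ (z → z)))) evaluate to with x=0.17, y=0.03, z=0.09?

0.97

(y → x): min(1, 1 − 0.03 + 0.17) = 1
(x ∨ y) = max(0.17, 0.03) = 0.17
(z → (x ∨ y)): min(1, 1 − 0.09 + 0.17) = 1
(y ∨ (z → (x ∨ y))) = max(0.03, 1) = 1
((y ∨ (z → (x ∨ y))) ∨ x) = max(1, 0.17) = 1
((y → x) → ((y ∨ (z → (x ∨ y))) ∨ x)): min(1, 1 − 1 + 1) = 1
¬((y → x) → ((y ∨ (z → (x ∨ y))) ∨ x)): Łukasiewicz ¬ gives 1 − 1 = 0
¬¬((y → x) → ((y ∨ (z → (x ∨ y))) ∨ x)): Łukasiewicz ¬ gives 1 − 0 = 1
¬x: Łukasiewicz ¬ gives 1 − 0.17 = 0.83
(z → y): min(1, 1 − 0.09 + 0.03) = 0.94
(x ∨ (z → y)) = max(0.17, 0.94) = 0.94
(¬x → (x ∨ (z → y))): min(1, 1 − 0.83 + 0.94) = 1
(x ∨ (¬x → (x ∨ (z → y)))) = max(0.17, 1) = 1
(z → z): min(1, 1 − 0.09 + 0.09) = 1
(y ∧ (z → z)) = min(0.03, 1) = 0.03
((x ∨ (¬x → (x ∨ (z → y)))) ∧ (y ∧ (z → z))) = min(1, 0.03) = 0.03
(¬¬((y → x) → ((y ∨ (z → (x ∨ y))) ∨ x)) → ((x ∨ (¬x → (x ∨ (z → y)))) ∧ (y ∧ (z → z)))): min(1, 1 − 1 + 0.03) = 0.03
¬(¬¬((y → x) → ((y ∨ (z → (x ∨ y))) ∨ x)) → ((x ∨ (¬x → (x ∨ (z → y)))) ∧ (y ∧ (z → z)))): Łukasiewicz ¬ gives 1 − 0.03 = 0.97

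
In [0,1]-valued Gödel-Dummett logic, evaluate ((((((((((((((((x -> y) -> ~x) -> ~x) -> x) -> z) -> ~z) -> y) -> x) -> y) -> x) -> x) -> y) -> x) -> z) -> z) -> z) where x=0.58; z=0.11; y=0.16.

0.11

(x -> y): 0.58 > 0.16, so result = 0.16
~x: Gödel ¬ of 0.58 = 0 (operand ≠ 0)
((x -> y) -> ~x): 0.16 > 0, so result = 0
~x: Gödel ¬ of 0.58 = 0 (operand ≠ 0)
(((x -> y) -> ~x) -> ~x): 0 ≤ 0, so result = 1
((((x -> y) -> ~x) -> ~x) -> x): 1 > 0.58, so result = 0.58
(((((x -> y) -> ~x) -> ~x) -> x) -> z): 0.58 > 0.11, so result = 0.11
~z: Gödel ¬ of 0.11 = 0 (operand ≠ 0)
((((((x -> y) -> ~x) -> ~x) -> x) -> z) -> ~z): 0.11 > 0, so result = 0
(((((((x -> y) -> ~x) -> ~x) -> x) -> z) -> ~z) -> y): 0 ≤ 0.16, so result = 1
((((((((x -> y) -> ~x) -> ~x) -> x) -> z) -> ~z) -> y) -> x): 1 > 0.58, so result = 0.58
(((((((((x -> y) -> ~x) -> ~x) -> x) -> z) -> ~z) -> y) -> x) -> y): 0.58 > 0.16, so result = 0.16
((((((((((x -> y) -> ~x) -> ~x) -> x) -> z) -> ~z) -> y) -> x) -> y) -> x): 0.16 ≤ 0.58, so result = 1
(((((((((((x -> y) -> ~x) -> ~x) -> x) -> z) -> ~z) -> y) -> x) -> y) -> x) -> x): 1 > 0.58, so result = 0.58
((((((((((((x -> y) -> ~x) -> ~x) -> x) -> z) -> ~z) -> y) -> x) -> y) -> x) -> x) -> y): 0.58 > 0.16, so result = 0.16
(((((((((((((x -> y) -> ~x) -> ~x) -> x) -> z) -> ~z) -> y) -> x) -> y) -> x) -> x) -> y) -> x): 0.16 ≤ 0.58, so result = 1
((((((((((((((x -> y) -> ~x) -> ~x) -> x) -> z) -> ~z) -> y) -> x) -> y) -> x) -> x) -> y) -> x) -> z): 1 > 0.11, so result = 0.11
(((((((((((((((x -> y) -> ~x) -> ~x) -> x) -> z) -> ~z) -> y) -> x) -> y) -> x) -> x) -> y) -> x) -> z) -> z): 0.11 ≤ 0.11, so result = 1
((((((((((((((((x -> y) -> ~x) -> ~x) -> x) -> z) -> ~z) -> y) -> x) -> y) -> x) -> x) -> y) -> x) -> z) -> z) -> z): 1 > 0.11, so result = 0.11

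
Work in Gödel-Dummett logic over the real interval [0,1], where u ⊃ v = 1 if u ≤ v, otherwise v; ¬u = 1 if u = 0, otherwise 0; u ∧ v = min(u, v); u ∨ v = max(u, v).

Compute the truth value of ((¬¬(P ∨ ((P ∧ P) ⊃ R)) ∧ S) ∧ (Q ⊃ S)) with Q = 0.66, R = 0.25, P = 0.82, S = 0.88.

(P ∧ P) = min(0.82, 0.82) = 0.82
((P ∧ P) ⊃ R): 0.82 > 0.25, so result = 0.25
(P ∨ ((P ∧ P) ⊃ R)) = max(0.82, 0.25) = 0.82
¬(P ∨ ((P ∧ P) ⊃ R)): Gödel ¬ of 0.82 = 0 (operand ≠ 0)
¬¬(P ∨ ((P ∧ P) ⊃ R)): Gödel ¬ of 0 = 1 (operand is 0)
(¬¬(P ∨ ((P ∧ P) ⊃ R)) ∧ S) = min(1, 0.88) = 0.88
(Q ⊃ S): 0.66 ≤ 0.88, so result = 1
((¬¬(P ∨ ((P ∧ P) ⊃ R)) ∧ S) ∧ (Q ⊃ S)) = min(0.88, 1) = 0.88

0.88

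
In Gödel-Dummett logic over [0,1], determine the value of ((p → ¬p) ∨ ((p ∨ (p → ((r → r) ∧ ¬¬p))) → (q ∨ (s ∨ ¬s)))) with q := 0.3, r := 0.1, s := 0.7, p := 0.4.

¬p: Gödel ¬ of 0.4 = 0 (operand ≠ 0)
(p → ¬p): 0.4 > 0, so result = 0
(r → r): 0.1 ≤ 0.1, so result = 1
¬p: Gödel ¬ of 0.4 = 0 (operand ≠ 0)
¬¬p: Gödel ¬ of 0 = 1 (operand is 0)
((r → r) ∧ ¬¬p) = min(1, 1) = 1
(p → ((r → r) ∧ ¬¬p)): 0.4 ≤ 1, so result = 1
(p ∨ (p → ((r → r) ∧ ¬¬p))) = max(0.4, 1) = 1
¬s: Gödel ¬ of 0.7 = 0 (operand ≠ 0)
(s ∨ ¬s) = max(0.7, 0) = 0.7
(q ∨ (s ∨ ¬s)) = max(0.3, 0.7) = 0.7
((p ∨ (p → ((r → r) ∧ ¬¬p))) → (q ∨ (s ∨ ¬s))): 1 > 0.7, so result = 0.7
((p → ¬p) ∨ ((p ∨ (p → ((r → r) ∧ ¬¬p))) → (q ∨ (s ∨ ¬s)))) = max(0, 0.7) = 0.7

0.70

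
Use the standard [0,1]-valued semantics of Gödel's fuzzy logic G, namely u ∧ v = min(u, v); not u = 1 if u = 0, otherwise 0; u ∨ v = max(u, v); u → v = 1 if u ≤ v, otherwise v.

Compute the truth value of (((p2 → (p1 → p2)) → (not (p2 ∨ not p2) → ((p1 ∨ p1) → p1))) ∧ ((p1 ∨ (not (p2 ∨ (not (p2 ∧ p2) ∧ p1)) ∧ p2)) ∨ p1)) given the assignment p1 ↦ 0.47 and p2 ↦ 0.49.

0.47

(p1 → p2): 0.47 ≤ 0.49, so result = 1
(p2 → (p1 → p2)): 0.49 ≤ 1, so result = 1
not p2: Gödel ¬ of 0.49 = 0 (operand ≠ 0)
(p2 ∨ not p2) = max(0.49, 0) = 0.49
not (p2 ∨ not p2): Gödel ¬ of 0.49 = 0 (operand ≠ 0)
(p1 ∨ p1) = max(0.47, 0.47) = 0.47
((p1 ∨ p1) → p1): 0.47 ≤ 0.47, so result = 1
(not (p2 ∨ not p2) → ((p1 ∨ p1) → p1)): 0 ≤ 1, so result = 1
((p2 → (p1 → p2)) → (not (p2 ∨ not p2) → ((p1 ∨ p1) → p1))): 1 ≤ 1, so result = 1
(p2 ∧ p2) = min(0.49, 0.49) = 0.49
not (p2 ∧ p2): Gödel ¬ of 0.49 = 0 (operand ≠ 0)
(not (p2 ∧ p2) ∧ p1) = min(0, 0.47) = 0
(p2 ∨ (not (p2 ∧ p2) ∧ p1)) = max(0.49, 0) = 0.49
not (p2 ∨ (not (p2 ∧ p2) ∧ p1)): Gödel ¬ of 0.49 = 0 (operand ≠ 0)
(not (p2 ∨ (not (p2 ∧ p2) ∧ p1)) ∧ p2) = min(0, 0.49) = 0
(p1 ∨ (not (p2 ∨ (not (p2 ∧ p2) ∧ p1)) ∧ p2)) = max(0.47, 0) = 0.47
((p1 ∨ (not (p2 ∨ (not (p2 ∧ p2) ∧ p1)) ∧ p2)) ∨ p1) = max(0.47, 0.47) = 0.47
(((p2 → (p1 → p2)) → (not (p2 ∨ not p2) → ((p1 ∨ p1) → p1))) ∧ ((p1 ∨ (not (p2 ∨ (not (p2 ∧ p2) ∧ p1)) ∧ p2)) ∨ p1)) = min(1, 0.47) = 0.47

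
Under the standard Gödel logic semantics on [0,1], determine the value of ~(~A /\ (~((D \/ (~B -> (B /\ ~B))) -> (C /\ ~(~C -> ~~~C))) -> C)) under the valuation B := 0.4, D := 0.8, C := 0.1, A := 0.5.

~A: Gödel ¬ of 0.5 = 0 (operand ≠ 0)
~B: Gödel ¬ of 0.4 = 0 (operand ≠ 0)
~B: Gödel ¬ of 0.4 = 0 (operand ≠ 0)
(B /\ ~B) = min(0.4, 0) = 0
(~B -> (B /\ ~B)): 0 ≤ 0, so result = 1
(D \/ (~B -> (B /\ ~B))) = max(0.8, 1) = 1
~C: Gödel ¬ of 0.1 = 0 (operand ≠ 0)
~C: Gödel ¬ of 0.1 = 0 (operand ≠ 0)
~~C: Gödel ¬ of 0 = 1 (operand is 0)
~~~C: Gödel ¬ of 1 = 0 (operand ≠ 0)
(~C -> ~~~C): 0 ≤ 0, so result = 1
~(~C -> ~~~C): Gödel ¬ of 1 = 0 (operand ≠ 0)
(C /\ ~(~C -> ~~~C)) = min(0.1, 0) = 0
((D \/ (~B -> (B /\ ~B))) -> (C /\ ~(~C -> ~~~C))): 1 > 0, so result = 0
~((D \/ (~B -> (B /\ ~B))) -> (C /\ ~(~C -> ~~~C))): Gödel ¬ of 0 = 1 (operand is 0)
(~((D \/ (~B -> (B /\ ~B))) -> (C /\ ~(~C -> ~~~C))) -> C): 1 > 0.1, so result = 0.1
(~A /\ (~((D \/ (~B -> (B /\ ~B))) -> (C /\ ~(~C -> ~~~C))) -> C)) = min(0, 0.1) = 0
~(~A /\ (~((D \/ (~B -> (B /\ ~B))) -> (C /\ ~(~C -> ~~~C))) -> C)): Gödel ¬ of 0 = 1 (operand is 0)

1.00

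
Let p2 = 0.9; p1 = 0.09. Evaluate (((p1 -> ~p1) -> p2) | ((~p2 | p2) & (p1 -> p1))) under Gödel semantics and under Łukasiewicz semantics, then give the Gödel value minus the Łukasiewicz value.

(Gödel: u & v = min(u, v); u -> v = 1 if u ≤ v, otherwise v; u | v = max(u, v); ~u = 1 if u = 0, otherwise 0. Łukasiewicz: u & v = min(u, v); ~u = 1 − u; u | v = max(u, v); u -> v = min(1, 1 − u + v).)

Gödel evaluation:
  ~p1: Gödel ¬ of 0.09 = 0 (operand ≠ 0)
  (p1 -> ~p1): 0.09 > 0, so result = 0
  ((p1 -> ~p1) -> p2): 0 ≤ 0.9, so result = 1
  ~p2: Gödel ¬ of 0.9 = 0 (operand ≠ 0)
  (~p2 | p2) = max(0, 0.9) = 0.9
  (p1 -> p1): 0.09 ≤ 0.09, so result = 1
  ((~p2 | p2) & (p1 -> p1)) = min(0.9, 1) = 0.9
  (((p1 -> ~p1) -> p2) | ((~p2 | p2) & (p1 -> p1))) = max(1, 0.9) = 1
  Gödel value = 1
Łukasiewicz evaluation:
  ~p1: Łukasiewicz ¬ gives 1 − 0.09 = 0.91
  (p1 -> ~p1): min(1, 1 − 0.09 + 0.91) = 1
  ((p1 -> ~p1) -> p2): min(1, 1 − 1 + 0.9) = 0.9
  ~p2: Łukasiewicz ¬ gives 1 − 0.9 = 0.1
  (~p2 | p2) = max(0.1, 0.9) = 0.9
  (p1 -> p1): min(1, 1 − 0.09 + 0.09) = 1
  ((~p2 | p2) & (p1 -> p1)) = min(0.9, 1) = 0.9
  (((p1 -> ~p1) -> p2) | ((~p2 | p2) & (p1 -> p1))) = max(0.9, 0.9) = 0.9
  Łukasiewicz value = 0.9
Difference: 1 − 0.9 = 0.10

0.10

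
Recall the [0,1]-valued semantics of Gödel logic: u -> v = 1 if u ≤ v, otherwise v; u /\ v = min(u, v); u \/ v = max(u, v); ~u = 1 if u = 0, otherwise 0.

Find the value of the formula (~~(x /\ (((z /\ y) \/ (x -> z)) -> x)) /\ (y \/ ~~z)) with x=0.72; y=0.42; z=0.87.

(z /\ y) = min(0.87, 0.42) = 0.42
(x -> z): 0.72 ≤ 0.87, so result = 1
((z /\ y) \/ (x -> z)) = max(0.42, 1) = 1
(((z /\ y) \/ (x -> z)) -> x): 1 > 0.72, so result = 0.72
(x /\ (((z /\ y) \/ (x -> z)) -> x)) = min(0.72, 0.72) = 0.72
~(x /\ (((z /\ y) \/ (x -> z)) -> x)): Gödel ¬ of 0.72 = 0 (operand ≠ 0)
~~(x /\ (((z /\ y) \/ (x -> z)) -> x)): Gödel ¬ of 0 = 1 (operand is 0)
~z: Gödel ¬ of 0.87 = 0 (operand ≠ 0)
~~z: Gödel ¬ of 0 = 1 (operand is 0)
(y \/ ~~z) = max(0.42, 1) = 1
(~~(x /\ (((z /\ y) \/ (x -> z)) -> x)) /\ (y \/ ~~z)) = min(1, 1) = 1

1.00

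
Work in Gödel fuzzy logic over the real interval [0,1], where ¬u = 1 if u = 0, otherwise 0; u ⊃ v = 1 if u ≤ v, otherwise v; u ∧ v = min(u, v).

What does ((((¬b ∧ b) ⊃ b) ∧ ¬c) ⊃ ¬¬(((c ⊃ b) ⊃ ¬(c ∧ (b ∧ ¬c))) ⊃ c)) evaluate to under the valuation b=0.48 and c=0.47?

1.00

¬b: Gödel ¬ of 0.48 = 0 (operand ≠ 0)
(¬b ∧ b) = min(0, 0.48) = 0
((¬b ∧ b) ⊃ b): 0 ≤ 0.48, so result = 1
¬c: Gödel ¬ of 0.47 = 0 (operand ≠ 0)
(((¬b ∧ b) ⊃ b) ∧ ¬c) = min(1, 0) = 0
(c ⊃ b): 0.47 ≤ 0.48, so result = 1
¬c: Gödel ¬ of 0.47 = 0 (operand ≠ 0)
(b ∧ ¬c) = min(0.48, 0) = 0
(c ∧ (b ∧ ¬c)) = min(0.47, 0) = 0
¬(c ∧ (b ∧ ¬c)): Gödel ¬ of 0 = 1 (operand is 0)
((c ⊃ b) ⊃ ¬(c ∧ (b ∧ ¬c))): 1 ≤ 1, so result = 1
(((c ⊃ b) ⊃ ¬(c ∧ (b ∧ ¬c))) ⊃ c): 1 > 0.47, so result = 0.47
¬(((c ⊃ b) ⊃ ¬(c ∧ (b ∧ ¬c))) ⊃ c): Gödel ¬ of 0.47 = 0 (operand ≠ 0)
¬¬(((c ⊃ b) ⊃ ¬(c ∧ (b ∧ ¬c))) ⊃ c): Gödel ¬ of 0 = 1 (operand is 0)
((((¬b ∧ b) ⊃ b) ∧ ¬c) ⊃ ¬¬(((c ⊃ b) ⊃ ¬(c ∧ (b ∧ ¬c))) ⊃ c)): 0 ≤ 1, so result = 1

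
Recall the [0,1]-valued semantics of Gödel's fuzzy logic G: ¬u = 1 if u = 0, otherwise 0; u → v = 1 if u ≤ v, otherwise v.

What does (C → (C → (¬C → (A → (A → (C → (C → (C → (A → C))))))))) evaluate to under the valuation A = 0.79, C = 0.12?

¬C: Gödel ¬ of 0.12 = 0 (operand ≠ 0)
(A → C): 0.79 > 0.12, so result = 0.12
(C → (A → C)): 0.12 ≤ 0.12, so result = 1
(C → (C → (A → C))): 0.12 ≤ 1, so result = 1
(C → (C → (C → (A → C)))): 0.12 ≤ 1, so result = 1
(A → (C → (C → (C → (A → C))))): 0.79 ≤ 1, so result = 1
(A → (A → (C → (C → (C → (A → C)))))): 0.79 ≤ 1, so result = 1
(¬C → (A → (A → (C → (C → (C → (A → C))))))): 0 ≤ 1, so result = 1
(C → (¬C → (A → (A → (C → (C → (C → (A → C)))))))): 0.12 ≤ 1, so result = 1
(C → (C → (¬C → (A → (A → (C → (C → (C → (A → C))))))))): 0.12 ≤ 1, so result = 1

1.00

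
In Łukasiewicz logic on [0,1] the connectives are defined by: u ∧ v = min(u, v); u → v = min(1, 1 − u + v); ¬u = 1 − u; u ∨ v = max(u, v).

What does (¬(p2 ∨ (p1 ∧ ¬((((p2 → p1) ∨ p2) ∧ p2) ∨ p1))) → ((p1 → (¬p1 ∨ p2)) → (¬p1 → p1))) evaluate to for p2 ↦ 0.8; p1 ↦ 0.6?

(p2 → p1): min(1, 1 − 0.8 + 0.6) = 0.8
((p2 → p1) ∨ p2) = max(0.8, 0.8) = 0.8
(((p2 → p1) ∨ p2) ∧ p2) = min(0.8, 0.8) = 0.8
((((p2 → p1) ∨ p2) ∧ p2) ∨ p1) = max(0.8, 0.6) = 0.8
¬((((p2 → p1) ∨ p2) ∧ p2) ∨ p1): Łukasiewicz ¬ gives 1 − 0.8 = 0.2
(p1 ∧ ¬((((p2 → p1) ∨ p2) ∧ p2) ∨ p1)) = min(0.6, 0.2) = 0.2
(p2 ∨ (p1 ∧ ¬((((p2 → p1) ∨ p2) ∧ p2) ∨ p1))) = max(0.8, 0.2) = 0.8
¬(p2 ∨ (p1 ∧ ¬((((p2 → p1) ∨ p2) ∧ p2) ∨ p1))): Łukasiewicz ¬ gives 1 − 0.8 = 0.2
¬p1: Łukasiewicz ¬ gives 1 − 0.6 = 0.4
(¬p1 ∨ p2) = max(0.4, 0.8) = 0.8
(p1 → (¬p1 ∨ p2)): min(1, 1 − 0.6 + 0.8) = 1
¬p1: Łukasiewicz ¬ gives 1 − 0.6 = 0.4
(¬p1 → p1): min(1, 1 − 0.4 + 0.6) = 1
((p1 → (¬p1 ∨ p2)) → (¬p1 → p1)): min(1, 1 − 1 + 1) = 1
(¬(p2 ∨ (p1 ∧ ¬((((p2 → p1) ∨ p2) ∧ p2) ∨ p1))) → ((p1 → (¬p1 ∨ p2)) → (¬p1 → p1))): min(1, 1 − 0.2 + 1) = 1

1.00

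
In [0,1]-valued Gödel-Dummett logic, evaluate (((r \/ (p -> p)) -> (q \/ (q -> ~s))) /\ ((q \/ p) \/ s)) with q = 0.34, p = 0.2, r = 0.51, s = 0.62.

(p -> p): 0.2 ≤ 0.2, so result = 1
(r \/ (p -> p)) = max(0.51, 1) = 1
~s: Gödel ¬ of 0.62 = 0 (operand ≠ 0)
(q -> ~s): 0.34 > 0, so result = 0
(q \/ (q -> ~s)) = max(0.34, 0) = 0.34
((r \/ (p -> p)) -> (q \/ (q -> ~s))): 1 > 0.34, so result = 0.34
(q \/ p) = max(0.34, 0.2) = 0.34
((q \/ p) \/ s) = max(0.34, 0.62) = 0.62
(((r \/ (p -> p)) -> (q \/ (q -> ~s))) /\ ((q \/ p) \/ s)) = min(0.34, 0.62) = 0.34

0.34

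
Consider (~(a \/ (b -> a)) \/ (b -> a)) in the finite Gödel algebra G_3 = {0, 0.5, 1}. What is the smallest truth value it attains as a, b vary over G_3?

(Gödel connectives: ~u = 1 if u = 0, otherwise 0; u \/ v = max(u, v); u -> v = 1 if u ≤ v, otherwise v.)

The minimum is attained at a = 0.5, b = 1:
  (b -> a): 1 > 0.5, so result = 0.5
  (a \/ (b -> a)) = max(0.5, 0.5) = 0.5
  ~(a \/ (b -> a)): Gödel ¬ of 0.5 = 0 (operand ≠ 0)
  (b -> a): 1 > 0.5, so result = 0.5
  (~(a \/ (b -> a)) \/ (b -> a)) = max(0, 0.5) = 0.5
Checking all 9 assignments confirms none give a value below 0.50.

0.50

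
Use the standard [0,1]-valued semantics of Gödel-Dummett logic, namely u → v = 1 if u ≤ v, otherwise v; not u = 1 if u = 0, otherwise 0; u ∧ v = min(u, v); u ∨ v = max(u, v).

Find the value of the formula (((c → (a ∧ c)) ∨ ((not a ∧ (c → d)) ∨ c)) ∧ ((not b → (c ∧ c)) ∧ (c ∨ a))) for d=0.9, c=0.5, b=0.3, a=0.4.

(a ∧ c) = min(0.4, 0.5) = 0.4
(c → (a ∧ c)): 0.5 > 0.4, so result = 0.4
not a: Gödel ¬ of 0.4 = 0 (operand ≠ 0)
(c → d): 0.5 ≤ 0.9, so result = 1
(not a ∧ (c → d)) = min(0, 1) = 0
((not a ∧ (c → d)) ∨ c) = max(0, 0.5) = 0.5
((c → (a ∧ c)) ∨ ((not a ∧ (c → d)) ∨ c)) = max(0.4, 0.5) = 0.5
not b: Gödel ¬ of 0.3 = 0 (operand ≠ 0)
(c ∧ c) = min(0.5, 0.5) = 0.5
(not b → (c ∧ c)): 0 ≤ 0.5, so result = 1
(c ∨ a) = max(0.5, 0.4) = 0.5
((not b → (c ∧ c)) ∧ (c ∨ a)) = min(1, 0.5) = 0.5
(((c → (a ∧ c)) ∨ ((not a ∧ (c → d)) ∨ c)) ∧ ((not b → (c ∧ c)) ∧ (c ∨ a))) = min(0.5, 0.5) = 0.5

0.50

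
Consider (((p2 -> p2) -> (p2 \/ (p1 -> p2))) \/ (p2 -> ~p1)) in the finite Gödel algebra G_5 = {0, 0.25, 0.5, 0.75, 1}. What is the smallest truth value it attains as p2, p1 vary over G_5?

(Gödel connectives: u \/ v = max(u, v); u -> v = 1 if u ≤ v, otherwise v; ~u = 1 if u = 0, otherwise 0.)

0.25

The minimum is attained at p2 = 0.25, p1 = 0.5:
  (p2 -> p2): 0.25 ≤ 0.25, so result = 1
  (p1 -> p2): 0.5 > 0.25, so result = 0.25
  (p2 \/ (p1 -> p2)) = max(0.25, 0.25) = 0.25
  ((p2 -> p2) -> (p2 \/ (p1 -> p2))): 1 > 0.25, so result = 0.25
  ~p1: Gödel ¬ of 0.5 = 0 (operand ≠ 0)
  (p2 -> ~p1): 0.25 > 0, so result = 0
  (((p2 -> p2) -> (p2 \/ (p1 -> p2))) \/ (p2 -> ~p1)) = max(0.25, 0) = 0.25
Checking all 25 assignments confirms none give a value below 0.25.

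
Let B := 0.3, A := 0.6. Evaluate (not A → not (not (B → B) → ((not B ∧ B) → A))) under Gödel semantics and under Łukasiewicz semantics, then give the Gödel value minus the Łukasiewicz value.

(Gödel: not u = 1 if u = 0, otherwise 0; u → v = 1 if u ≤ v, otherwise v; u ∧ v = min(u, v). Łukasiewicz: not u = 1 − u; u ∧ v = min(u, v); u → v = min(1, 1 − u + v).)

0.40

Gödel evaluation:
  not A: Gödel ¬ of 0.6 = 0 (operand ≠ 0)
  (B → B): 0.3 ≤ 0.3, so result = 1
  not (B → B): Gödel ¬ of 1 = 0 (operand ≠ 0)
  not B: Gödel ¬ of 0.3 = 0 (operand ≠ 0)
  (not B ∧ B) = min(0, 0.3) = 0
  ((not B ∧ B) → A): 0 ≤ 0.6, so result = 1
  (not (B → B) → ((not B ∧ B) → A)): 0 ≤ 1, so result = 1
  not (not (B → B) → ((not B ∧ B) → A)): Gödel ¬ of 1 = 0 (operand ≠ 0)
  (not A → not (not (B → B) → ((not B ∧ B) → A))): 0 ≤ 0, so result = 1
  Gödel value = 1
Łukasiewicz evaluation:
  not A: Łukasiewicz ¬ gives 1 − 0.6 = 0.4
  (B → B): min(1, 1 − 0.3 + 0.3) = 1
  not (B → B): Łukasiewicz ¬ gives 1 − 1 = 0
  not B: Łukasiewicz ¬ gives 1 − 0.3 = 0.7
  (not B ∧ B) = min(0.7, 0.3) = 0.3
  ((not B ∧ B) → A): min(1, 1 − 0.3 + 0.6) = 1
  (not (B → B) → ((not B ∧ B) → A)): min(1, 1 − 0 + 1) = 1
  not (not (B → B) → ((not B ∧ B) → A)): Łukasiewicz ¬ gives 1 − 1 = 0
  (not A → not (not (B → B) → ((not B ∧ B) → A))): min(1, 1 − 0.4 + 0) = 0.6
  Łukasiewicz value = 0.6
Difference: 1 − 0.6 = 0.40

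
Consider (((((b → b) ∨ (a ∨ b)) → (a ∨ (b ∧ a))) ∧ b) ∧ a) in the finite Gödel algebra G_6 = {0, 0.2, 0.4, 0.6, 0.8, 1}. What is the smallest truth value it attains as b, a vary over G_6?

0.00

The minimum is attained at b = 0, a = 0:
  (b → b): 0 ≤ 0, so result = 1
  (a ∨ b) = max(0, 0) = 0
  ((b → b) ∨ (a ∨ b)) = max(1, 0) = 1
  (b ∧ a) = min(0, 0) = 0
  (a ∨ (b ∧ a)) = max(0, 0) = 0
  (((b → b) ∨ (a ∨ b)) → (a ∨ (b ∧ a))): 1 > 0, so result = 0
  ((((b → b) ∨ (a ∨ b)) → (a ∨ (b ∧ a))) ∧ b) = min(0, 0) = 0
  (((((b → b) ∨ (a ∨ b)) → (a ∨ (b ∧ a))) ∧ b) ∧ a) = min(0, 0) = 0
Checking all 36 assignments confirms none give a value below 0.00.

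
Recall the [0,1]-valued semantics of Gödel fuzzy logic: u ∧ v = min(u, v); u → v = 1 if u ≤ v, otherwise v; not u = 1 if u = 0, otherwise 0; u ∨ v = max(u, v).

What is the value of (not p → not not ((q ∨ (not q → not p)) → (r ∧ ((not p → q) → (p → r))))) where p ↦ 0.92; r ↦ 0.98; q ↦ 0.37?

not p: Gödel ¬ of 0.92 = 0 (operand ≠ 0)
not q: Gödel ¬ of 0.37 = 0 (operand ≠ 0)
not p: Gödel ¬ of 0.92 = 0 (operand ≠ 0)
(not q → not p): 0 ≤ 0, so result = 1
(q ∨ (not q → not p)) = max(0.37, 1) = 1
not p: Gödel ¬ of 0.92 = 0 (operand ≠ 0)
(not p → q): 0 ≤ 0.37, so result = 1
(p → r): 0.92 ≤ 0.98, so result = 1
((not p → q) → (p → r)): 1 ≤ 1, so result = 1
(r ∧ ((not p → q) → (p → r))) = min(0.98, 1) = 0.98
((q ∨ (not q → not p)) → (r ∧ ((not p → q) → (p → r)))): 1 > 0.98, so result = 0.98
not ((q ∨ (not q → not p)) → (r ∧ ((not p → q) → (p → r)))): Gödel ¬ of 0.98 = 0 (operand ≠ 0)
not not ((q ∨ (not q → not p)) → (r ∧ ((not p → q) → (p → r)))): Gödel ¬ of 0 = 1 (operand is 0)
(not p → not not ((q ∨ (not q → not p)) → (r ∧ ((not p → q) → (p → r))))): 0 ≤ 1, so result = 1

1.00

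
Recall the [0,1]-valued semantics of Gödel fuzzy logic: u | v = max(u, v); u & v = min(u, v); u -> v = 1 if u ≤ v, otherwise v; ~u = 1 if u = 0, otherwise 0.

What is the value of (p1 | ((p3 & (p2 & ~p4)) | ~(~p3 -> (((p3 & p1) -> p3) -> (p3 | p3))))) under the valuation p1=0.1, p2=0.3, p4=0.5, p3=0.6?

0.10

~p4: Gödel ¬ of 0.5 = 0 (operand ≠ 0)
(p2 & ~p4) = min(0.3, 0) = 0
(p3 & (p2 & ~p4)) = min(0.6, 0) = 0
~p3: Gödel ¬ of 0.6 = 0 (operand ≠ 0)
(p3 & p1) = min(0.6, 0.1) = 0.1
((p3 & p1) -> p3): 0.1 ≤ 0.6, so result = 1
(p3 | p3) = max(0.6, 0.6) = 0.6
(((p3 & p1) -> p3) -> (p3 | p3)): 1 > 0.6, so result = 0.6
(~p3 -> (((p3 & p1) -> p3) -> (p3 | p3))): 0 ≤ 0.6, so result = 1
~(~p3 -> (((p3 & p1) -> p3) -> (p3 | p3))): Gödel ¬ of 1 = 0 (operand ≠ 0)
((p3 & (p2 & ~p4)) | ~(~p3 -> (((p3 & p1) -> p3) -> (p3 | p3)))) = max(0, 0) = 0
(p1 | ((p3 & (p2 & ~p4)) | ~(~p3 -> (((p3 & p1) -> p3) -> (p3 | p3))))) = max(0.1, 0) = 0.1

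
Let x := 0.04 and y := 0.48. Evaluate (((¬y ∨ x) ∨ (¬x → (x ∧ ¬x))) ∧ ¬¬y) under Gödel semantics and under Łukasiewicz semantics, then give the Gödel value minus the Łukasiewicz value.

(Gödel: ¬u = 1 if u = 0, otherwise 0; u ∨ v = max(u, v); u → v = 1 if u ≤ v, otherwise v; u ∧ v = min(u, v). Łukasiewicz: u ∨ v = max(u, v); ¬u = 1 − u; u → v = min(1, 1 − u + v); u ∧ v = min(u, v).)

0.52

Gödel evaluation:
  ¬y: Gödel ¬ of 0.48 = 0 (operand ≠ 0)
  (¬y ∨ x) = max(0, 0.04) = 0.04
  ¬x: Gödel ¬ of 0.04 = 0 (operand ≠ 0)
  ¬x: Gödel ¬ of 0.04 = 0 (operand ≠ 0)
  (x ∧ ¬x) = min(0.04, 0) = 0
  (¬x → (x ∧ ¬x)): 0 ≤ 0, so result = 1
  ((¬y ∨ x) ∨ (¬x → (x ∧ ¬x))) = max(0.04, 1) = 1
  ¬y: Gödel ¬ of 0.48 = 0 (operand ≠ 0)
  ¬¬y: Gödel ¬ of 0 = 1 (operand is 0)
  (((¬y ∨ x) ∨ (¬x → (x ∧ ¬x))) ∧ ¬¬y) = min(1, 1) = 1
  Gödel value = 1
Łukasiewicz evaluation:
  ¬y: Łukasiewicz ¬ gives 1 − 0.48 = 0.52
  (¬y ∨ x) = max(0.52, 0.04) = 0.52
  ¬x: Łukasiewicz ¬ gives 1 − 0.04 = 0.96
  ¬x: Łukasiewicz ¬ gives 1 − 0.04 = 0.96
  (x ∧ ¬x) = min(0.04, 0.96) = 0.04
  (¬x → (x ∧ ¬x)): min(1, 1 − 0.96 + 0.04) = 0.08
  ((¬y ∨ x) ∨ (¬x → (x ∧ ¬x))) = max(0.52, 0.08) = 0.52
  ¬y: Łukasiewicz ¬ gives 1 − 0.48 = 0.52
  ¬¬y: Łukasiewicz ¬ gives 1 − 0.52 = 0.48
  (((¬y ∨ x) ∨ (¬x → (x ∧ ¬x))) ∧ ¬¬y) = min(0.52, 0.48) = 0.48
  Łukasiewicz value = 0.48
Difference: 1 − 0.48 = 0.52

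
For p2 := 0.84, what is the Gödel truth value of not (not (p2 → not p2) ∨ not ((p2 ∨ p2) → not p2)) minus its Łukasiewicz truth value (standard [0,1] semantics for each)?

-0.32

Gödel evaluation:
  not p2: Gödel ¬ of 0.84 = 0 (operand ≠ 0)
  (p2 → not p2): 0.84 > 0, so result = 0
  not (p2 → not p2): Gödel ¬ of 0 = 1 (operand is 0)
  (p2 ∨ p2) = max(0.84, 0.84) = 0.84
  not p2: Gödel ¬ of 0.84 = 0 (operand ≠ 0)
  ((p2 ∨ p2) → not p2): 0.84 > 0, so result = 0
  not ((p2 ∨ p2) → not p2): Gödel ¬ of 0 = 1 (operand is 0)
  (not (p2 → not p2) ∨ not ((p2 ∨ p2) → not p2)) = max(1, 1) = 1
  not (not (p2 → not p2) ∨ not ((p2 ∨ p2) → not p2)): Gödel ¬ of 1 = 0 (operand ≠ 0)
  Gödel value = 0
Łukasiewicz evaluation:
  not p2: Łukasiewicz ¬ gives 1 − 0.84 = 0.16
  (p2 → not p2): min(1, 1 − 0.84 + 0.16) = 0.32
  not (p2 → not p2): Łukasiewicz ¬ gives 1 − 0.32 = 0.68
  (p2 ∨ p2) = max(0.84, 0.84) = 0.84
  not p2: Łukasiewicz ¬ gives 1 − 0.84 = 0.16
  ((p2 ∨ p2) → not p2): min(1, 1 − 0.84 + 0.16) = 0.32
  not ((p2 ∨ p2) → not p2): Łukasiewicz ¬ gives 1 − 0.32 = 0.68
  (not (p2 → not p2) ∨ not ((p2 ∨ p2) → not p2)) = max(0.68, 0.68) = 0.68
  not (not (p2 → not p2) ∨ not ((p2 ∨ p2) → not p2)): Łukasiewicz ¬ gives 1 − 0.68 = 0.32
  Łukasiewicz value = 0.32
Difference: 0 − 0.32 = -0.32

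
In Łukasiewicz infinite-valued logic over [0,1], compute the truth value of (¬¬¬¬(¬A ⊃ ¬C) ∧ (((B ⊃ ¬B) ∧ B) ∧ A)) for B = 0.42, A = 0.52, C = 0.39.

¬A: Łukasiewicz ¬ gives 1 − 0.52 = 0.48
¬C: Łukasiewicz ¬ gives 1 − 0.39 = 0.61
(¬A ⊃ ¬C): min(1, 1 − 0.48 + 0.61) = 1
¬(¬A ⊃ ¬C): Łukasiewicz ¬ gives 1 − 1 = 0
¬¬(¬A ⊃ ¬C): Łukasiewicz ¬ gives 1 − 0 = 1
¬¬¬(¬A ⊃ ¬C): Łukasiewicz ¬ gives 1 − 1 = 0
¬¬¬¬(¬A ⊃ ¬C): Łukasiewicz ¬ gives 1 − 0 = 1
¬B: Łukasiewicz ¬ gives 1 − 0.42 = 0.58
(B ⊃ ¬B): min(1, 1 − 0.42 + 0.58) = 1
((B ⊃ ¬B) ∧ B) = min(1, 0.42) = 0.42
(((B ⊃ ¬B) ∧ B) ∧ A) = min(0.42, 0.52) = 0.42
(¬¬¬¬(¬A ⊃ ¬C) ∧ (((B ⊃ ¬B) ∧ B) ∧ A)) = min(1, 0.42) = 0.42

0.42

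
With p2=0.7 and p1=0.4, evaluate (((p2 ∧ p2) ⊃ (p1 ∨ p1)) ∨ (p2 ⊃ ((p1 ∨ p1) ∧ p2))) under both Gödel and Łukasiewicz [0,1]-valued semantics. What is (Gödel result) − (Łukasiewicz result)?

-0.30

Gödel evaluation:
  (p2 ∧ p2) = min(0.7, 0.7) = 0.7
  (p1 ∨ p1) = max(0.4, 0.4) = 0.4
  ((p2 ∧ p2) ⊃ (p1 ∨ p1)): 0.7 > 0.4, so result = 0.4
  (p1 ∨ p1) = max(0.4, 0.4) = 0.4
  ((p1 ∨ p1) ∧ p2) = min(0.4, 0.7) = 0.4
  (p2 ⊃ ((p1 ∨ p1) ∧ p2)): 0.7 > 0.4, so result = 0.4
  (((p2 ∧ p2) ⊃ (p1 ∨ p1)) ∨ (p2 ⊃ ((p1 ∨ p1) ∧ p2))) = max(0.4, 0.4) = 0.4
  Gödel value = 0.4
Łukasiewicz evaluation:
  (p2 ∧ p2) = min(0.7, 0.7) = 0.7
  (p1 ∨ p1) = max(0.4, 0.4) = 0.4
  ((p2 ∧ p2) ⊃ (p1 ∨ p1)): min(1, 1 − 0.7 + 0.4) = 0.7
  (p1 ∨ p1) = max(0.4, 0.4) = 0.4
  ((p1 ∨ p1) ∧ p2) = min(0.4, 0.7) = 0.4
  (p2 ⊃ ((p1 ∨ p1) ∧ p2)): min(1, 1 − 0.7 + 0.4) = 0.7
  (((p2 ∧ p2) ⊃ (p1 ∨ p1)) ∨ (p2 ⊃ ((p1 ∨ p1) ∧ p2))) = max(0.7, 0.7) = 0.7
  Łukasiewicz value = 0.7
Difference: 0.4 − 0.7 = -0.30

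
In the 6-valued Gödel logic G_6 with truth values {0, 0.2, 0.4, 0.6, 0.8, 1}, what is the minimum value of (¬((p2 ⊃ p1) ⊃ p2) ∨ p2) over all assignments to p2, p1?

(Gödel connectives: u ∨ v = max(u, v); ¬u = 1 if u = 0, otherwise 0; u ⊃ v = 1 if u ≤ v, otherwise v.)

0.20

The minimum is attained at p2 = 0.2, p1 = 0:
  (p2 ⊃ p1): 0.2 > 0, so result = 0
  ((p2 ⊃ p1) ⊃ p2): 0 ≤ 0.2, so result = 1
  ¬((p2 ⊃ p1) ⊃ p2): Gödel ¬ of 1 = 0 (operand ≠ 0)
  (¬((p2 ⊃ p1) ⊃ p2) ∨ p2) = max(0, 0.2) = 0.2
Checking all 36 assignments confirms none give a value below 0.20.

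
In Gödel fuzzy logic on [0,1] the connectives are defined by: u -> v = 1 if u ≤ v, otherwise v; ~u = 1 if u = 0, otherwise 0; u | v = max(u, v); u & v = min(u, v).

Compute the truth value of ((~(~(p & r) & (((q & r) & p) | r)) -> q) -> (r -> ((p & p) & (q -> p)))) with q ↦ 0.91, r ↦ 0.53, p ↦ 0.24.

(p & r) = min(0.24, 0.53) = 0.24
~(p & r): Gödel ¬ of 0.24 = 0 (operand ≠ 0)
(q & r) = min(0.91, 0.53) = 0.53
((q & r) & p) = min(0.53, 0.24) = 0.24
(((q & r) & p) | r) = max(0.24, 0.53) = 0.53
(~(p & r) & (((q & r) & p) | r)) = min(0, 0.53) = 0
~(~(p & r) & (((q & r) & p) | r)): Gödel ¬ of 0 = 1 (operand is 0)
(~(~(p & r) & (((q & r) & p) | r)) -> q): 1 > 0.91, so result = 0.91
(p & p) = min(0.24, 0.24) = 0.24
(q -> p): 0.91 > 0.24, so result = 0.24
((p & p) & (q -> p)) = min(0.24, 0.24) = 0.24
(r -> ((p & p) & (q -> p))): 0.53 > 0.24, so result = 0.24
((~(~(p & r) & (((q & r) & p) | r)) -> q) -> (r -> ((p & p) & (q -> p)))): 0.91 > 0.24, so result = 0.24

0.24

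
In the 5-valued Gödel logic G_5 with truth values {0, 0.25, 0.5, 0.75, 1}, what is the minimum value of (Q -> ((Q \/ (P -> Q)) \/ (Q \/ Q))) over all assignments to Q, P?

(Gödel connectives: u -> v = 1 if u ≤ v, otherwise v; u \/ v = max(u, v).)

1.00

Every assignment gives 1. For instance at Q = 0, P = 0:
  (P -> Q): 0 ≤ 0, so result = 1
  (Q \/ (P -> Q)) = max(0, 1) = 1
  (Q \/ Q) = max(0, 0) = 0
  ((Q \/ (P -> Q)) \/ (Q \/ Q)) = max(1, 0) = 1
  (Q -> ((Q \/ (P -> Q)) \/ (Q \/ Q))): 0 ≤ 1, so result = 1
All 25 assignments give value 1 — the formula is a G_5-tautology.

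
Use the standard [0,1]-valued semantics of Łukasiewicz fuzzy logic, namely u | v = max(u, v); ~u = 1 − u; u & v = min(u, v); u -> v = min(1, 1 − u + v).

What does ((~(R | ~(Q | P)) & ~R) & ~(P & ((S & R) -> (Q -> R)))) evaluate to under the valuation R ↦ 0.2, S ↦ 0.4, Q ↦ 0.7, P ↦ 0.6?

(Q | P) = max(0.7, 0.6) = 0.7
~(Q | P): Łukasiewicz ¬ gives 1 − 0.7 = 0.3
(R | ~(Q | P)) = max(0.2, 0.3) = 0.3
~(R | ~(Q | P)): Łukasiewicz ¬ gives 1 − 0.3 = 0.7
~R: Łukasiewicz ¬ gives 1 − 0.2 = 0.8
(~(R | ~(Q | P)) & ~R) = min(0.7, 0.8) = 0.7
(S & R) = min(0.4, 0.2) = 0.2
(Q -> R): min(1, 1 − 0.7 + 0.2) = 0.5
((S & R) -> (Q -> R)): min(1, 1 − 0.2 + 0.5) = 1
(P & ((S & R) -> (Q -> R))) = min(0.6, 1) = 0.6
~(P & ((S & R) -> (Q -> R))): Łukasiewicz ¬ gives 1 − 0.6 = 0.4
((~(R | ~(Q | P)) & ~R) & ~(P & ((S & R) -> (Q -> R)))) = min(0.7, 0.4) = 0.4

0.40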